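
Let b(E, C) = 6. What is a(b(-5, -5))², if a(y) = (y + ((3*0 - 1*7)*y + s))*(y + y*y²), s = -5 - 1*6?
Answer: 108868356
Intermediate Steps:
s = -11 (s = -5 - 6 = -11)
a(y) = (-11 - 6*y)*(y + y³) (a(y) = (y + ((3*0 - 1*7)*y - 11))*(y + y*y²) = (y + ((0 - 7)*y - 11))*(y + y³) = (y + (-7*y - 11))*(y + y³) = (y + (-11 - 7*y))*(y + y³) = (-11 - 6*y)*(y + y³))
a(b(-5, -5))² = (-1*6*(11 + 6*6 + 6*6³ + 11*6²))² = (-1*6*(11 + 36 + 6*216 + 11*36))² = (-1*6*(11 + 36 + 1296 + 396))² = (-1*6*1739)² = (-10434)² = 108868356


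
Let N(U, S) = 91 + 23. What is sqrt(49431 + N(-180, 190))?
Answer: 3*sqrt(5505) ≈ 222.59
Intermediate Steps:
N(U, S) = 114
sqrt(49431 + N(-180, 190)) = sqrt(49431 + 114) = sqrt(49545) = 3*sqrt(5505)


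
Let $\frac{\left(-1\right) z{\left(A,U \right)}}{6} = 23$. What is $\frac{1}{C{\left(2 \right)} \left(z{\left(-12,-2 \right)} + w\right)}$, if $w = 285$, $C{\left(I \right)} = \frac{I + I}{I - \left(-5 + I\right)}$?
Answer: $\frac{5}{588} \approx 0.0085034$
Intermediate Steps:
$z{\left(A,U \right)} = -138$ ($z{\left(A,U \right)} = \left(-6\right) 23 = -138$)
$C{\left(I \right)} = \frac{2 I}{5}$
$\frac{1}{C{\left(2 \right)} \left(z{\left(-12,-2 \right)} + w\right)} = \frac{1}{\frac{2}{5} \cdot 2 \left(-138 + 285\right)} = \frac{1}{\frac{4}{5} \cdot 147} = \frac{1}{\frac{588}{5}} = \frac{5}{588}$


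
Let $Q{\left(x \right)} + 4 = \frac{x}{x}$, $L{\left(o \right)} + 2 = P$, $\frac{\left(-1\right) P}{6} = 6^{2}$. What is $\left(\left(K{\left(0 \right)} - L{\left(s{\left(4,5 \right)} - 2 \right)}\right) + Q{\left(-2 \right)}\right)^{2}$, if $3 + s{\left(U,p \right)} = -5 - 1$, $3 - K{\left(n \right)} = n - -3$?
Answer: $46225$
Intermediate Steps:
$K{\left(n \right)} = - n$ ($K{\left(n \right)} = 3 - \left(n - -3\right) = 3 - \left(n + 3\right) = 3 - \left(3 + n\right) = - n$)
$s{\left(U,p \right)} = -9$ ($s{\left(U,p \right)} = -3 - 6 = -9$)
$P = -216$ ($P = - 6 \cdot 6^{2} = \left(-6\right) 36 = -216$)
$L{\left(o \right)} = -218$ ($L{\left(o \right)} = -2 - 216 = -218$)
$Q{\left(x \right)} = -3$ ($Q{\left(x \right)} = -4 + \frac{x}{x} = -4 + 1 = -3$)
$\left(\left(K{\left(0 \right)} - L{\left(s{\left(4,5 \right)} - 2 \right)}\right) + Q{\left(-2 \right)}\right)^{2} = \left(\left(\left(-1\right) 0 - -218\right) - 3\right)^{2} = \left(\left(0 + 218\right) - 3\right)^{2} = \left(218 - 3\right)^{2} = 215^{2} = 46225$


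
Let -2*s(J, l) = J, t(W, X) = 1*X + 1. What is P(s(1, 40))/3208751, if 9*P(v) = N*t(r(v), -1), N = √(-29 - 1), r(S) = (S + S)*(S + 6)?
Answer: 0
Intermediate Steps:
r(S) = 2*S*(6 + S) (r(S) = (2*S)*(6 + S) = 2*S*(6 + S))
t(W, X) = 1 + X (t(W, X) = X + 1 = 1 + X)
s(J, l) = -J/2
N = I*√30 (N = √(-30) = I*√30 ≈ 5.4772*I)
P(v) = 0 (P(v) = ((I*√30)*(1 - 1))/9 = ((I*√30)*0)/9 = (⅑)*0 = 0)
P(s(1, 40))/3208751 = 0/3208751 = 0*(1/3208751) = 0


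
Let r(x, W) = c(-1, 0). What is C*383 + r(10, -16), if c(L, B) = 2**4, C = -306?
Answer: -117182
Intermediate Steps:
c(L, B) = 16
r(x, W) = 16
C*383 + r(10, -16) = -306*383 + 16 = -117198 + 16 = -117182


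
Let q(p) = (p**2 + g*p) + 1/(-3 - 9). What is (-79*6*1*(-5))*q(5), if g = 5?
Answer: 236605/2 ≈ 1.1830e+5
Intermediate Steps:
q(p) = -1/12 + p**2 + 5*p (q(p) = (p**2 + 5*p) + 1/(-3 - 9) = (p**2 + 5*p) + 1/(-12) = (p**2 + 5*p) - 1/12 = -1/12 + p**2 + 5*p)
(-79*6*1*(-5))*q(5) = (-79*6*1*(-5))*(-1/12 + 5**2 + 5*5) = (-474*(-5))*(-1/12 + 25 + 25) = -79*(-30)*(599/12) = 2370*(599/12) = 236605/2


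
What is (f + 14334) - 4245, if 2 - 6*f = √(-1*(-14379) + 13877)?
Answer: 30268/3 - 2*√1766/3 ≈ 10061.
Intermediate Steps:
f = ⅓ - 2*√1766/3 (f = ⅓ - √(-1*(-14379) + 13877)/6 = ⅓ - √(14379 + 13877)/6 = ⅓ - 2*√1766/3 ≈ -27.683)
(f + 14334) - 4245 = ((⅓ - 2*√1766/3) + 14334) - 4245 = (43003/3 - 2*√1766/3) - 4245 = 30268/3 - 2*√1766/3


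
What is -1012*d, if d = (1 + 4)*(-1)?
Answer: 5060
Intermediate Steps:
d = -5 (d = 5*(-1) = -5)
-1012*d = -1012*(-5) = 5060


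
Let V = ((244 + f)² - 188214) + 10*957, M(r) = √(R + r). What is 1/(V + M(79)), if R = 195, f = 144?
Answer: -14050/394804863 - √274/789609726 ≈ -3.5608e-5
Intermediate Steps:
M(r) = √(195 + r)
V = -28100 (V = ((244 + 144)² - 188214) + 10*957 = (388² - 188214) + 9570 = (150544 - 188214) + 9570 = -37670 + 9570 = -28100)
1/(V + M(79)) = 1/(-28100 + √(195 + 79)) = 1/(-28100 + √274)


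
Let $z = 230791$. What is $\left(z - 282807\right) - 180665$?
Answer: $-232681$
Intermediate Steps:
$\left(z - 282807\right) - 180665 = \left(230791 - 282807\right) - 180665 = -52016 - 180665 = -232681$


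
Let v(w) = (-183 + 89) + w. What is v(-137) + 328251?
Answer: 328020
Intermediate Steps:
v(w) = -94 + w
v(-137) + 328251 = (-94 - 137) + 328251 = -231 + 328251 = 328020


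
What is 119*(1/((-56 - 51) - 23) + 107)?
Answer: 1655171/130 ≈ 12732.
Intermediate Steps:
119*(1/((-56 - 51) - 23) + 107) = 119*(1/(-107 - 23) + 107) = 119*(1/(-130) + 107) = 119*(-1/130 + 107) = 119*(13909/130) = 1655171/130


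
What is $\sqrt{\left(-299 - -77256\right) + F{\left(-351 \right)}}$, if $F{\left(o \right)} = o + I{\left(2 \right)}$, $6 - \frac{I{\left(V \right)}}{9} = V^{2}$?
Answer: $4 \sqrt{4789} \approx 276.81$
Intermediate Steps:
$I{\left(V \right)} = 54 - 9 V^{2}$
$F{\left(o \right)} = 18 + o$ ($F{\left(o \right)} = o + \left(54 - 9 \cdot 2^{2}\right) = o + \left(54 - 36\right) = o + 18 = 18 + o$)
$\sqrt{\left(-299 - -77256\right) + F{\left(-351 \right)}} = \sqrt{\left(-299 - -77256\right) + \left(18 - 351\right)} = \sqrt{\left(-299 + 77256\right) - 333} = \sqrt{76957 - 333} = \sqrt{76624} = 4 \sqrt{4789}$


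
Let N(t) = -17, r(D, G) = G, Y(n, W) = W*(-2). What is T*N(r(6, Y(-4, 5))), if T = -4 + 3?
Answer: 17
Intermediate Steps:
Y(n, W) = -2*W
T = -1
T*N(r(6, Y(-4, 5))) = -1*(-17) = 17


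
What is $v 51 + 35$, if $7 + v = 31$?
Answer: $1259$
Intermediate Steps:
$v = 24$ ($v = -7 + 31 = 24$)
$v 51 + 35 = 24 \cdot 51 + 35 = 1224 + 35 = 1259$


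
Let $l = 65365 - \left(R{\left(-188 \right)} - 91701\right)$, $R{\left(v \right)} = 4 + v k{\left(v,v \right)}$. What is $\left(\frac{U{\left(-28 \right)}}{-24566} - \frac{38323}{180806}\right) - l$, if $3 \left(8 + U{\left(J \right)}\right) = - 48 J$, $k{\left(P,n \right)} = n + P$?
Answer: $- \frac{191823353123381}{2220840098} \approx -86374.0$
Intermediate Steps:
$k{\left(P,n \right)} = P + n$
$U{\left(J \right)} = -8 - 16 J$ ($U{\left(J \right)} = -8 + \frac{\left(-48\right) J}{3} = -8 - 16 J$)
$R{\left(v \right)} = 4 + 2 v^{2}$ ($R{\left(v \right)} = 4 + v \left(v + v\right) = 4 + v 2 v = 4 + 2 v^{2}$)
$l = 86374$ ($l = 65365 - \left(\left(4 + 2 \left(-188\right)^{2}\right) - 91701\right) = 65365 - \left(\left(4 + 2 \cdot 35344\right) - 91701\right) = 65365 - \left(\left(4 + 70688\right) - 91701\right) = 65365 - \left(70692 - 91701\right) = 65365 - -21009 = 65365 + 21009 = 86374$)
$\left(\frac{U{\left(-28 \right)}}{-24566} - \frac{38323}{180806}\right) - l = \left(\frac{-8 - -448}{-24566} - \frac{38323}{180806}\right) - 86374 = \left(\left(-8 + 448\right) \left(- \frac{1}{24566}\right) - \frac{38323}{180806}\right) - 86374 = \left(440 \left(- \frac{1}{24566}\right) - \frac{38323}{180806}\right) - 86374 = \left(- \frac{220}{12283} - \frac{38323}{180806}\right) - 86374 = - \frac{510498729}{2220840098} - 86374 = - \frac{191823353123381}{2220840098}$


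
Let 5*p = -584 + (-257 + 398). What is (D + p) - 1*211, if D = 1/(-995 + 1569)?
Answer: -859847/2870 ≈ -299.60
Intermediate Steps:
D = 1/574 ≈ 0.0017422
p = -443/5 (p = (-584 + (-257 + 398))/5 = (-584 + 141)/5 = (⅕)*(-443) = -443/5 ≈ -88.600)
(D + p) - 1*211 = (1/574 - 443/5) - 1*211 = -254277/2870 - 211 = -859847/2870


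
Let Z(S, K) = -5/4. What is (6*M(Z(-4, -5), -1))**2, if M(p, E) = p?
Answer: 225/4 ≈ 56.250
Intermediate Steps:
Z(S, K) = -5/4 (Z(S, K) = -5*1/4 = -5/4)
(6*M(Z(-4, -5), -1))**2 = (6*(-5/4))**2 = (-15/2)**2 = 225/4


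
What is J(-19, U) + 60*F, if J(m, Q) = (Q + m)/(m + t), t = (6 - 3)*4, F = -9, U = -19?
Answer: -3742/7 ≈ -534.57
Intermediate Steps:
t = 12 (t = 3*4 = 12)
J(m, Q) = (Q + m)/(12 + m) (J(m, Q) = (Q + m)/(m + 12) = (Q + m)/(12 + m))
J(-19, U) + 60*F = (-19 - 19)/(12 - 19) + 60*(-9) = -38/(-7) - 540 = -⅐*(-38) - 540 = 38/7 - 540 = -3742/7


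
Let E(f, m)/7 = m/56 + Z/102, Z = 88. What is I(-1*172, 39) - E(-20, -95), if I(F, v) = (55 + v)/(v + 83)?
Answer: 164417/24888 ≈ 6.6063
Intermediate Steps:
E(f, m) = 308/51 + m/8 (E(f, m) = 7*(m/56 + 88/102) = 7*(m*(1/56) + 88*(1/102)) = 7*(m/56 + 44/51) = 7*(44/51 + m/56) = 308/51 + m/8)
I(F, v) = (55 + v)/(83 + v)
I(-1*172, 39) - E(-20, -95) = (55 + 39)/(83 + 39) - (308/51 + (1/8)*(-95)) = 94/122 - (308/51 - 95/8) = (1/122)*94 - 1*(-2381/408) = 47/61 + 2381/408 = 164417/24888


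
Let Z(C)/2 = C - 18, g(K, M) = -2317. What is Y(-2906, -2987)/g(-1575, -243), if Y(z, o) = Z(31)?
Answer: -26/2317 ≈ -0.011221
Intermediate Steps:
Z(C) = -36 + 2*C (Z(C) = 2*(C - 18) = 2*(-18 + C) = -36 + 2*C)
Y(z, o) = 26 (Y(z, o) = -36 + 2*31 = -36 + 62 = 26)
Y(-2906, -2987)/g(-1575, -243) = 26/(-2317) = 26*(-1/2317) = -26/2317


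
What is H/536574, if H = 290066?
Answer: 145033/268287 ≈ 0.54059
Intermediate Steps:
H/536574 = 290066/536574 = 290066*(1/536574) = 145033/268287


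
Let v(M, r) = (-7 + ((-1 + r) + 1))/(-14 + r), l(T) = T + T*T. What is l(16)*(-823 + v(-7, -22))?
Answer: -2012732/9 ≈ -2.2364e+5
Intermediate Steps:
l(T) = T + T²
v(M, r) = (-7 + r)/(-14 + r)
l(16)*(-823 + v(-7, -22)) = (16*(1 + 16))*(-823 + (-7 - 22)/(-14 - 22)) = (16*17)*(-823 - 29/(-36)) = 272*(-823 - 1/36*(-29)) = 272*(-823 + 29/36) = 272*(-29599/36) = -2012732/9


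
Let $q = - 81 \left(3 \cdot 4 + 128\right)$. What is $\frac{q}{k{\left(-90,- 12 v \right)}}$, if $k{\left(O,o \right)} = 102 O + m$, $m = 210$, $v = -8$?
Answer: $\frac{378}{299} \approx 1.2642$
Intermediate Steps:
$k{\left(O,o \right)} = 210 + 102 O$ ($k{\left(O,o \right)} = 102 O + 210 = 210 + 102 O$)
$q = -11340$ ($q = - 81 \left(12 + 128\right) = \left(-81\right) 140 = -11340$)
$\frac{q}{k{\left(-90,- 12 v \right)}} = - \frac{11340}{210 + 102 \left(-90\right)} = - \frac{11340}{210 - 9180} = - \frac{11340}{-8970} = \left(-11340\right) \left(- \frac{1}{8970}\right) = \frac{378}{299}$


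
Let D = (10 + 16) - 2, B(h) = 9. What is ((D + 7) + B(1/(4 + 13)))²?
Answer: 1600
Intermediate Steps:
D = 24 (D = 26 - 2 = 24)
((D + 7) + B(1/(4 + 13)))² = ((24 + 7) + 9)² = (31 + 9)² = 40² = 1600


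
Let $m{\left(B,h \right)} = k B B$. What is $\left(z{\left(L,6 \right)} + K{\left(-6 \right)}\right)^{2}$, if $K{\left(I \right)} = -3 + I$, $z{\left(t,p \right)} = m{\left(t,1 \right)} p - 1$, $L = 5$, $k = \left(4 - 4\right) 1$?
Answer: $100$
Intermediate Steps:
$k = 0$ ($k = 0 \cdot 1 = 0$)
$m{\left(B,h \right)} = 0$ ($m{\left(B,h \right)} = 0 B B = 0 B = 0$)
$z{\left(t,p \right)} = -1$ ($z{\left(t,p \right)} = 0 p - 1 = 0 - 1 = -1$)
$\left(z{\left(L,6 \right)} + K{\left(-6 \right)}\right)^{2} = \left(-1 - 9\right)^{2} = \left(-10\right)^{2} = 100$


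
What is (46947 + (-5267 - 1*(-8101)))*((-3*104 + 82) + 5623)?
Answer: 268468933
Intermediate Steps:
(46947 + (-5267 - 1*(-8101)))*((-3*104 + 82) + 5623) = (46947 + (-5267 + 8101))*((-312 + 82) + 5623) = (46947 + 2834)*(-230 + 5623) = 49781*5393 = 268468933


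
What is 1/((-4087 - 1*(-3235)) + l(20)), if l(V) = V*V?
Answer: -1/452 ≈ -0.0022124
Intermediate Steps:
l(V) = V²
1/((-4087 - 1*(-3235)) + l(20)) = 1/((-4087 - 1*(-3235)) + 20²) = 1/((-4087 + 3235) + 400) = 1/(-852 + 400) = 1/(-452) = -1/452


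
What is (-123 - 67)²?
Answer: 36100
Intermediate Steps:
(-123 - 67)² = (-190)² = 36100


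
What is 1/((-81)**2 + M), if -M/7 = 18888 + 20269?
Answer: -1/267538 ≈ -3.7378e-6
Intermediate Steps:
M = -274099 (M = -7*(18888 + 20269) = -7*39157 = -274099)
1/((-81)**2 + M) = 1/((-81)**2 - 274099) = 1/(6561 - 274099) = 1/(-267538) = -1/267538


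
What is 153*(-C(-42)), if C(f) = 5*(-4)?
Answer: 3060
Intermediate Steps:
C(f) = -20
153*(-C(-42)) = 153*(-1*(-20)) = 153*20 = 3060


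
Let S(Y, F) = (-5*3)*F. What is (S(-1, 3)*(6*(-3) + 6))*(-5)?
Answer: -2700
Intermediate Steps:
S(Y, F) = -15*F
(S(-1, 3)*(6*(-3) + 6))*(-5) = ((-15*3)*(6*(-3) + 6))*(-5) = -45*(-18 + 6)*(-5) = -45*(-12)*(-5) = 540*(-5) = -2700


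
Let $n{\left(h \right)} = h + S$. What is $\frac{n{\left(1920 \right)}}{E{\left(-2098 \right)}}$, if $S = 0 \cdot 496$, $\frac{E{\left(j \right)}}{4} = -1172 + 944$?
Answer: $- \frac{40}{19} \approx -2.1053$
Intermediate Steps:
$E{\left(j \right)} = -912$ ($E{\left(j \right)} = 4 \left(-1172 + 944\right) = 4 \left(-228\right) = -912$)
$S = 0$
$n{\left(h \right)} = h$ ($n{\left(h \right)} = h + 0 = h$)
$\frac{n{\left(1920 \right)}}{E{\left(-2098 \right)}} = \frac{1920}{-912} = 1920 \left(- \frac{1}{912}\right) = - \frac{40}{19}$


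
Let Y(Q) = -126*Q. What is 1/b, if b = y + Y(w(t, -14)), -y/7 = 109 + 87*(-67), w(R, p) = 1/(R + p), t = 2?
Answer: 2/80101 ≈ 2.4968e-5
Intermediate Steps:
y = 40040 (y = -7*(109 + 87*(-67)) = -7*(109 - 5829) = -7*(-5720) = 40040)
b = 80101/2 (b = 40040 - 126/(2 - 14) = 40040 - 126/(-12) = 40040 - 126*(-1/12) = 40040 + 21/2 = 80101/2 ≈ 40051.)
1/b = 1/(80101/2) = 2/80101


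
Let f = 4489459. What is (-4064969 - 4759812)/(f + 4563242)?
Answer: -1260683/1293243 ≈ -0.97482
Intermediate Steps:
(-4064969 - 4759812)/(f + 4563242) = (-4064969 - 4759812)/(4489459 + 4563242) = -8824781/9052701 = -8824781*1/9052701 = -1260683/1293243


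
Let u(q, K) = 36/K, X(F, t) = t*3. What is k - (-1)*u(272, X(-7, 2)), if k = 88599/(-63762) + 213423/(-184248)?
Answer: 2253092221/652667832 ≈ 3.4521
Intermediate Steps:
X(F, t) = 3*t
k = -1662914771/652667832 (k = 88599*(-1/63762) + 213423*(-1/184248) = -29533/21254 - 71141/61416 = -1662914771/652667832 ≈ -2.5479)
k - (-1)*u(272, X(-7, 2)) = -1662914771/652667832 - (-1)*36/((3*2)) = -1662914771/652667832 - (-1)*36/6 = -1662914771/652667832 - (-1)*36*(⅙) = -1662914771/652667832 - (-1)*6 = -1662914771/652667832 - 1*(-6) = -1662914771/652667832 + 6 = 2253092221/652667832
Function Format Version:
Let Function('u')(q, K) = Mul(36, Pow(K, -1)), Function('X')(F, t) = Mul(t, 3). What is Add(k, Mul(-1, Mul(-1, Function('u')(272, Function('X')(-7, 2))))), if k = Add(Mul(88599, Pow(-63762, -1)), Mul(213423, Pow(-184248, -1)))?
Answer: Rational(2253092221, 652667832) ≈ 3.4521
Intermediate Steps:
Function('X')(F, t) = Mul(3, t)
k = Rational(-1662914771, 652667832) (k = Add(Mul(88599, Rational(-1, 63762)), Mul(213423, Rational(-1, 184248))) = Add(Rational(-29533, 21254), Rational(-71141, 61416)) = Rational(-1662914771, 652667832) ≈ -2.5479)
Add(k, Mul(-1, Mul(-1, Function('u')(272, Function('X')(-7, 2))))) = Add(Rational(-1662914771, 652667832), Mul(-1, Mul(-1, Mul(36, Pow(Mul(3, 2), -1))))) = Add(Rational(-1662914771, 652667832), Mul(-1, Mul(-1, Mul(36, Pow(6, -1))))) = Add(Rational(-1662914771, 652667832), Mul(-1, Mul(-1, Mul(36, Rational(1, 6))))) = Add(Rational(-1662914771, 652667832), Mul(-1, Mul(-1, 6))) = Add(Rational(-1662914771, 652667832), Mul(-1, -6)) = Add(Rational(-1662914771, 652667832), 6) = Rational(2253092221, 652667832)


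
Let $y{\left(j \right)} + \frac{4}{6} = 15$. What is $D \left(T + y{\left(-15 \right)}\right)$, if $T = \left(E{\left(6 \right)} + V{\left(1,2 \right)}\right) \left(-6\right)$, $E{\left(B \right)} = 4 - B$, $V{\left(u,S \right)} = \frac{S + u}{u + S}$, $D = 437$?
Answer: $\frac{26657}{3} \approx 8885.7$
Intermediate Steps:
$V{\left(u,S \right)} = 1$ ($V{\left(u,S \right)} = \frac{S + u}{S + u} = 1$)
$y{\left(j \right)} = \frac{43}{3}$ ($y{\left(j \right)} = - \frac{2}{3} + 15 = \frac{43}{3}$)
$T = 6$ ($T = \left(\left(4 - 6\right) + 1\right) \left(-6\right) = \left(-2 + 1\right) \left(-6\right) = \left(-1\right) \left(-6\right) = 6$)
$D \left(T + y{\left(-15 \right)}\right) = 437 \left(6 + \frac{43}{3}\right) = 437 \cdot \frac{61}{3} = \frac{26657}{3}$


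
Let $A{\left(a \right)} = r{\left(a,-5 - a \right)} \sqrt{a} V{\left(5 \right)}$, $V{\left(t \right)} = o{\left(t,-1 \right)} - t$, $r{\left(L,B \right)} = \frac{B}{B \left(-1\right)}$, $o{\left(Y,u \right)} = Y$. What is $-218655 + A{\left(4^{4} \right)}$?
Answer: $-218655$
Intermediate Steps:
$r{\left(L,B \right)} = -1$ ($r{\left(L,B \right)} = \frac{B}{\left(-1\right) B} = B \left(- \frac{1}{B}\right) = -1$)
$V{\left(t \right)} = 0$ ($V{\left(t \right)} = t - t = 0$)
$A{\left(a \right)} = 0$ ($A{\left(a \right)} = - \sqrt{a} 0 = 0$)
$-218655 + A{\left(4^{4} \right)} = -218655 + 0 = -218655$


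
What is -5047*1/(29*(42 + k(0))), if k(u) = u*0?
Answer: -721/174 ≈ -4.1437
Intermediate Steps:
k(u) = 0
-5047*1/(29*(42 + k(0))) = -5047*1/(29*(42 + 0)) = -5047/(42*29) = -5047/1218 = -5047*1/1218 = -721/174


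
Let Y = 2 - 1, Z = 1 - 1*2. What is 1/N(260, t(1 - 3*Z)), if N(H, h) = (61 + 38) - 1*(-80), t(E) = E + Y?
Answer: 1/179 ≈ 0.0055866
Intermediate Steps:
Z = -1 (Z = 1 - 2 = -1)
Y = 1
t(E) = 1 + E (t(E) = E + 1 = 1 + E)
N(H, h) = 179 (N(H, h) = 99 + 80 = 179)
1/N(260, t(1 - 3*Z)) = 1/179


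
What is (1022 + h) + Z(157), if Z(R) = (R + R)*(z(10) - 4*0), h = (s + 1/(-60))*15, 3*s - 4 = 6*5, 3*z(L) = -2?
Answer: 11789/12 ≈ 982.42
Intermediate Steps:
z(L) = -⅔ (z(L) = (⅓)*(-2) = -⅔)
s = 34/3 (s = 4/3 + (6*5)/3 = 4/3 + (⅓)*30 = 4/3 + 10 = 34/3 ≈ 11.333)
h = 679/4 (h = (34/3 + 1/(-60))*15 = (34/3 - 1/60)*15 = (679/60)*15 = 679/4 ≈ 169.75)
Z(R) = -4*R/3 (Z(R) = (R + R)*(-⅔ - 4*0) = (2*R)*(-⅔ + 0) = (2*R)*(-⅔) = -4*R/3)
(1022 + h) + Z(157) = (1022 + 679/4) - 4/3*157 = 4767/4 - 628/3 = 11789/12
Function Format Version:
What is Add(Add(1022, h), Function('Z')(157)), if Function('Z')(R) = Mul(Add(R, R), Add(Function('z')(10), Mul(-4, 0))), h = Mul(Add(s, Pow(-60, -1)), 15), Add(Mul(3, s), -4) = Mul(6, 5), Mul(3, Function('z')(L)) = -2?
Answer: Rational(11789, 12) ≈ 982.42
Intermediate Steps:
Function('z')(L) = Rational(-2, 3) (Function('z')(L) = Mul(Rational(1, 3), -2) = Rational(-2, 3))
s = Rational(34, 3) (s = Add(Rational(4, 3), Mul(Rational(1, 3), Mul(6, 5))) = Add(Rational(4, 3), Mul(Rational(1, 3), 30)) = Add(Rational(4, 3), 10) = Rational(34, 3) ≈ 11.333)
h = Rational(679, 4) (h = Mul(Add(Rational(34, 3), Pow(-60, -1)), 15) = Mul(Add(Rational(34, 3), Rational(-1, 60)), 15) = Mul(Rational(679, 60), 15) = Rational(679, 4) ≈ 169.75)
Function('Z')(R) = Mul(Rational(-4, 3), R) (Function('Z')(R) = Mul(Add(R, R), Add(Rational(-2, 3), Mul(-4, 0))) = Mul(Mul(2, R), Add(Rational(-2, 3), 0)) = Mul(Mul(2, R), Rational(-2, 3)) = Mul(Rational(-4, 3), R))
Add(Add(1022, h), Function('Z')(157)) = Add(Add(1022, Rational(679, 4)), Mul(Rational(-4, 3), 157)) = Add(Rational(4767, 4), Rational(-628, 3)) = Rational(11789, 12)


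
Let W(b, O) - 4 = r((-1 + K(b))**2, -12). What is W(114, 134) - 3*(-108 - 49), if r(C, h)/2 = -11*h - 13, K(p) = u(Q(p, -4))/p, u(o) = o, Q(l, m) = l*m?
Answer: 713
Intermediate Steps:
K(p) = -4 (K(p) = (p*(-4))/p = (-4*p)/p = -4)
r(C, h) = -26 - 22*h (r(C, h) = 2*(-11*h - 13) = 2*(-13 - 11*h) = -26 - 22*h)
W(b, O) = 242 (W(b, O) = 4 + (-26 - 22*(-12)) = 4 + (-26 + 264) = 4 + 238 = 242)
W(114, 134) - 3*(-108 - 49) = 242 - 3*(-108 - 49) = 242 - 3*(-157) = 242 + 471 = 713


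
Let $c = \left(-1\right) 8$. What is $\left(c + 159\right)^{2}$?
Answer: $22801$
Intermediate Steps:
$c = -8$
$\left(c + 159\right)^{2} = \left(-8 + 159\right)^{2} = 151^{2} = 22801$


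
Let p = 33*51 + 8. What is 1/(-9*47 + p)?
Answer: 1/1268 ≈ 0.00078864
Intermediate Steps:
p = 1691 (p = 1683 + 8 = 1691)
1/(-9*47 + p) = 1/(-9*47 + 1691) = 1/(-423 + 1691) = 1/1268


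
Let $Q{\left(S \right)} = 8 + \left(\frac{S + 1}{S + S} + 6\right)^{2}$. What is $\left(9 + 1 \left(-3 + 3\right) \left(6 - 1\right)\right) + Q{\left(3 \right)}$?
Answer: $\frac{553}{9} \approx 61.444$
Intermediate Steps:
$Q{\left(S \right)} = 8 + \left(6 + \frac{1 + S}{2 S}\right)^{2}$ ($Q{\left(S \right)} = 8 + \left(\frac{1 + S}{2 S} + 6\right)^{2} = 8 + \left(6 + \frac{1 + S}{2 S}\right)^{2}$)
$\left(9 + 1 \left(-3 + 3\right) \left(6 - 1\right)\right) + Q{\left(3 \right)} = \left(9 + 1 \left(-3 + 3\right) \left(6 - 1\right)\right) + \frac{1 + 26 \cdot 3 + 201 \cdot 3^{2}}{4 \cdot 9} = \left(9 + 1 \cdot 0 \cdot 5\right) + \frac{1}{4} \cdot \frac{1}{9} \left(1 + 78 + 201 \cdot 9\right) = \left(9 + 1 \cdot 0\right) + \frac{1}{4} \cdot \frac{1}{9} \left(1 + 78 + 1809\right) = \left(9 + 0\right) + \frac{1}{4} \cdot \frac{1}{9} \cdot 1888 = 9 + \frac{472}{9} = \frac{553}{9}$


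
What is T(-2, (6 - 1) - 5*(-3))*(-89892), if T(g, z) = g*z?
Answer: 3595680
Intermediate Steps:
T(-2, (6 - 1) - 5*(-3))*(-89892) = -2*((6 - 1) - 5*(-3))*(-89892) = -2*(5 + 15)*(-89892) = -2*20*(-89892) = -40*(-89892) = 3595680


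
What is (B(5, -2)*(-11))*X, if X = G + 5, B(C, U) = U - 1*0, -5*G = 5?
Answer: 88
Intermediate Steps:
G = -1 (G = -1/5*5 = -1)
B(C, U) = U (B(C, U) = U + 0 = U)
X = 4 (X = -1 + 5 = 4)
(B(5, -2)*(-11))*X = -2*(-11)*4 = 22*4 = 88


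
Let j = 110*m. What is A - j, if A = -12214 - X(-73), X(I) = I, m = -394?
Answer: 31199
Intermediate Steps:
A = -12141 (A = -12214 - 1*(-73) = -12214 + 73 = -12141)
j = -43340 (j = 110*(-394) = -43340)
A - j = -12141 - 1*(-43340) = -12141 + 43340 = 31199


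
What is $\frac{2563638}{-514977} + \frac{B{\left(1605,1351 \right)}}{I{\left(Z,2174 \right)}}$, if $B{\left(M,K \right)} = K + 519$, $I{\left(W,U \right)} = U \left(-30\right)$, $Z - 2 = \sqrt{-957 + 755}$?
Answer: $- \frac{5605449245}{1119559998} \approx -5.0068$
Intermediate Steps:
$Z = 2 + i \sqrt{202}$ ($Z = 2 + \sqrt{-957 + 755} = 2 + \sqrt{-202} = 2 + i \sqrt{202} \approx 2.0 + 14.213 i$)
$I{\left(W,U \right)} = - 30 U$
$B{\left(M,K \right)} = 519 + K$
$\frac{2563638}{-514977} + \frac{B{\left(1605,1351 \right)}}{I{\left(Z,2174 \right)}} = \frac{2563638}{-514977} + \frac{519 + 1351}{\left(-30\right) 2174} = 2563638 \left(- \frac{1}{514977}\right) + \frac{1870}{-65220} = - \frac{854546}{171659} + 1870 \left(- \frac{1}{65220}\right) = - \frac{854546}{171659} - \frac{187}{6522} = - \frac{5605449245}{1119559998}$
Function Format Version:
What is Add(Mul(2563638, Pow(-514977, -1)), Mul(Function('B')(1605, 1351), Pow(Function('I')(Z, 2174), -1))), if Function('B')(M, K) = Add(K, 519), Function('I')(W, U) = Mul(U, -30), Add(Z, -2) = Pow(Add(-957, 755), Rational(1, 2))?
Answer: Rational(-5605449245, 1119559998) ≈ -5.0068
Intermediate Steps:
Z = Add(2, Mul(I, Pow(202, Rational(1, 2)))) (Z = Add(2, Pow(Add(-957, 755), Rational(1, 2))) = Add(2, Pow(-202, Rational(1, 2))) = Add(2, Mul(I, Pow(202, Rational(1, 2)))) ≈ Add(2.0000, Mul(14.213, I)))
Function('I')(W, U) = Mul(-30, U)
Function('B')(M, K) = Add(519, K)
Add(Mul(2563638, Pow(-514977, -1)), Mul(Function('B')(1605, 1351), Pow(Function('I')(Z, 2174), -1))) = Add(Mul(2563638, Pow(-514977, -1)), Mul(Add(519, 1351), Pow(Mul(-30, 2174), -1))) = Add(Mul(2563638, Rational(-1, 514977)), Mul(1870, Pow(-65220, -1))) = Add(Rational(-854546, 171659), Mul(1870, Rational(-1, 65220))) = Add(Rational(-854546, 171659), Rational(-187, 6522)) = Rational(-5605449245, 1119559998)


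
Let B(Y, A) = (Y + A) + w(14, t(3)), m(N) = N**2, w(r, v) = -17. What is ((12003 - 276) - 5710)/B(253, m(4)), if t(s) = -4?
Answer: 6017/252 ≈ 23.877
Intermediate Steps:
B(Y, A) = -17 + A + Y (B(Y, A) = (Y + A) - 17 = (A + Y) - 17 = -17 + A + Y)
((12003 - 276) - 5710)/B(253, m(4)) = ((12003 - 276) - 5710)/(-17 + 4**2 + 253) = (11727 - 5710)/(-17 + 16 + 253) = 6017/252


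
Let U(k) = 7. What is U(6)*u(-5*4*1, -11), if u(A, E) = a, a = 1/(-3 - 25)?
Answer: -¼ ≈ -0.25000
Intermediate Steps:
a = -1/28 (a = 1/(-28) = -1/28 ≈ -0.035714)
u(A, E) = -1/28
U(6)*u(-5*4*1, -11) = 7*(-1/28) = -¼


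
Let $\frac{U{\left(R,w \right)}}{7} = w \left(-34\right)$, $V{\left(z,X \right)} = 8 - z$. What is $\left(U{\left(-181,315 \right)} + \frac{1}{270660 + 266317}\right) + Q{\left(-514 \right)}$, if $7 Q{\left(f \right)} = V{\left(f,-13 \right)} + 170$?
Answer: $- \frac{40204081677}{536977} \approx -74871.0$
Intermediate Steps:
$U{\left(R,w \right)} = - 238 w$ ($U{\left(R,w \right)} = 7 w \left(-34\right) = 7 \left(- 34 w\right) = - 238 w$)
$Q{\left(f \right)} = \frac{178}{7} - \frac{f}{7}$ ($Q{\left(f \right)} = \frac{\left(8 - f\right) + 170}{7} = \frac{178 - f}{7} = \frac{178}{7} - \frac{f}{7}$)
$\left(U{\left(-181,315 \right)} + \frac{1}{270660 + 266317}\right) + Q{\left(-514 \right)} = \left(\left(-238\right) 315 + \frac{1}{270660 + 266317}\right) + \left(\frac{178}{7} - - \frac{514}{7}\right) = \left(-74970 + \frac{1}{536977}\right) + \left(\frac{178}{7} + \frac{514}{7}\right) = \left(-74970 + \frac{1}{536977}\right) + \frac{692}{7} = - \frac{40257165689}{536977} + \frac{692}{7} = - \frac{40204081677}{536977}$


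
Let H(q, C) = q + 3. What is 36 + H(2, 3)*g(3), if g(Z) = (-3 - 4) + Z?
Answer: 16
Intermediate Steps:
H(q, C) = 3 + q
g(Z) = -7 + Z
36 + H(2, 3)*g(3) = 36 + (3 + 2)*(-7 + 3) = 36 + 5*(-4) = 36 - 20 = 16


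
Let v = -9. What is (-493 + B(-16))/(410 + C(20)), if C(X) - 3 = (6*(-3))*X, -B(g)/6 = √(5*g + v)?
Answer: -493/53 - 6*I*√89/53 ≈ -9.3019 - 1.068*I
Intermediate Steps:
B(g) = -6*√(-9 + 5*g) (B(g) = -6*√(5*g - 9) = -6*√(-9 + 5*g))
C(X) = 3 - 18*X (C(X) = 3 + (6*(-3))*X = 3 - 18*X)
(-493 + B(-16))/(410 + C(20)) = (-493 - 6*√(-9 + 5*(-16)))/(410 + (3 - 18*20)) = (-493 - 6*√(-9 - 80))/(410 + (3 - 360)) = (-493 - 6*I*√89)/(410 - 357) = (-493 - 6*I*√89)/53 = (-493 - 6*I*√89)*(1/53) = -493/53 - 6*I*√89/53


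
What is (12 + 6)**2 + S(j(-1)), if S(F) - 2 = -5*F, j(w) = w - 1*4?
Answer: 351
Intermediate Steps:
j(w) = -4 + w (j(w) = w - 4 = -4 + w)
S(F) = 2 - 5*F
(12 + 6)**2 + S(j(-1)) = (12 + 6)**2 + (2 - 5*(-4 - 1)) = 18**2 + (2 - 5*(-5)) = 324 + (2 + 25) = 324 + 27 = 351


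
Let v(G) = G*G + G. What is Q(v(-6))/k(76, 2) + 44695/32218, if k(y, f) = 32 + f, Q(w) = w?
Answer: 1243085/547706 ≈ 2.2696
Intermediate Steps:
v(G) = G + G**2 (v(G) = G**2 + G = G + G**2)
Q(v(-6))/k(76, 2) + 44695/32218 = (-6*(1 - 6))/(32 + 2) + 44695/32218 = -6*(-5)/34 + 44695*(1/32218) = 30*(1/34) + 44695/32218 = 15/17 + 44695/32218 = 1243085/547706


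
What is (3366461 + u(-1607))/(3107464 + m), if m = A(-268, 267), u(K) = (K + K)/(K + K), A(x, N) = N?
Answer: 306042/282521 ≈ 1.0833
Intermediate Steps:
u(K) = 1 (u(K) = (2*K)/((2*K)) = (2*K)*(1/(2*K)) = 1)
m = 267
(3366461 + u(-1607))/(3107464 + m) = (3366461 + 1)/(3107464 + 267) = 3366462/3107731 = 3366462*(1/3107731) = 306042/282521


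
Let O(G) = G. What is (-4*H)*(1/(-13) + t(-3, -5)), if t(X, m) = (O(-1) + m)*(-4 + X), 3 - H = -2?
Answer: -10900/13 ≈ -838.46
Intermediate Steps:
H = 5 (H = 3 - 1*(-2) = 3 + 2 = 5)
t(X, m) = (-1 + m)*(-4 + X)
(-4*H)*(1/(-13) + t(-3, -5)) = (-4*5)*(1/(-13) + (4 - 1*(-3) - 4*(-5) - 3*(-5))) = -20*(-1/13 + (4 + 3 + 20 + 15)) = -20*(-1/13 + 42) = -20*545/13 = -10900/13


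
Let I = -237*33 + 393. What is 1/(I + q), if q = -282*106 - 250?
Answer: -1/37570 ≈ -2.6617e-5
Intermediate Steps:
I = -7428 (I = -7821 + 393 = -7428)
q = -30142 (q = -29892 - 250 = -30142)
1/(I + q) = 1/(-7428 - 30142) = 1/(-37570) = -1/37570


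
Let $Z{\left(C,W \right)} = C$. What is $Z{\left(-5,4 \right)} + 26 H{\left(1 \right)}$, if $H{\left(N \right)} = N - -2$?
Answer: $73$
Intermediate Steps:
$H{\left(N \right)} = 2 + N$ ($H{\left(N \right)} = N + 2 = 2 + N$)
$Z{\left(-5,4 \right)} + 26 H{\left(1 \right)} = -5 + 26 \left(2 + 1\right) = -5 + 26 \cdot 3 = -5 + 78 = 73$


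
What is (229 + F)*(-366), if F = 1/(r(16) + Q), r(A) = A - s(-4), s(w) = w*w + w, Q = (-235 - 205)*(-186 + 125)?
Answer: -374983897/4474 ≈ -83814.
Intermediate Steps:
Q = 26840 (Q = -440*(-61) = 26840)
s(w) = w + w² (s(w) = w² + w = w + w²)
r(A) = -12 + A (r(A) = A - (-4)*(1 - 4) = A - (-4)*(-3) = A - 1*12 = A - 12 = -12 + A)
F = 1/26844 (F = 1/((-12 + 16) + 26840) = 1/(4 + 26840) = 1/26844 ≈ 3.7252e-5)
(229 + F)*(-366) = (229 + 1/26844)*(-366) = (6147277/26844)*(-366) = -374983897/4474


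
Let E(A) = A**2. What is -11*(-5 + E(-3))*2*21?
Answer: -1848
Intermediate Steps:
-11*(-5 + E(-3))*2*21 = -11*(-5 + (-3)**2)*2*21 = -11*(-5 + 9)*2*21 = -44*2*21 = -11*8*21 = -88*21 = -1848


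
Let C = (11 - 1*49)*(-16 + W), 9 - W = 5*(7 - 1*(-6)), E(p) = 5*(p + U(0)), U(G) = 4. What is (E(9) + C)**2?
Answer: 7845601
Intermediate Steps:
E(p) = 20 + 5*p (E(p) = 5*(p + 4) = 5*(4 + p) = 20 + 5*p)
W = -56 (W = 9 - 5*(7 - 1*(-6)) = 9 - 5*(7 + 6) = 9 - 5*13 = 9 - 1*65 = 9 - 65 = -56)
C = 2736 (C = (11 - 1*49)*(-16 - 56) = (11 - 49)*(-72) = -38*(-72) = 2736)
(E(9) + C)**2 = ((20 + 5*9) + 2736)**2 = ((20 + 45) + 2736)**2 = (65 + 2736)**2 = 2801**2 = 7845601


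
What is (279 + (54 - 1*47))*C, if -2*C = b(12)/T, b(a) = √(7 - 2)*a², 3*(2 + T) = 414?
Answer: -2574*√5/17 ≈ -338.57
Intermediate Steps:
T = 136 (T = -2 + (⅓)*414 = -2 + 138 = 136)
b(a) = √5*a²
C = -9*√5/17 (C = -√5*12²/(2*136) = -√5*144/(2*136) = -144*√5/(2*136) = -9*√5/17 ≈ -1.1838)
(279 + (54 - 1*47))*C = (279 + (54 - 1*47))*(-9*√5/17) = (279 + (54 - 47))*(-9*√5/17) = (279 + 7)*(-9*√5/17) = 286*(-9*√5/17) = -2574*√5/17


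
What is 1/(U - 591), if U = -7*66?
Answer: -1/1053 ≈ -0.00094967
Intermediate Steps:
U = -462
1/(U - 591) = 1/(-462 - 591) = 1/(-1053) = -1/1053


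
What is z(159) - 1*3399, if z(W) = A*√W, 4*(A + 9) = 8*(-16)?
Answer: -3399 - 41*√159 ≈ -3916.0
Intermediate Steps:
A = -41 (A = -9 + (8*(-16))/4 = -9 + (¼)*(-128) = -9 - 32 = -41)
z(W) = -41*√W
z(159) - 1*3399 = -41*√159 - 1*3399 = -41*√159 - 3399 = -3399 - 41*√159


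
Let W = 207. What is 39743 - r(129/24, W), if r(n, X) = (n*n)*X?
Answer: 2160809/64 ≈ 33763.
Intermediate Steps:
r(n, X) = X*n**2 (r(n, X) = n**2*X = X*n**2)
39743 - r(129/24, W) = 39743 - 207*(129/24)**2 = 39743 - 207*(129*(1/24))**2 = 39743 - 207*(43/8)**2 = 39743 - 207*1849/64 = 39743 - 1*382743/64 = 39743 - 382743/64 = 2160809/64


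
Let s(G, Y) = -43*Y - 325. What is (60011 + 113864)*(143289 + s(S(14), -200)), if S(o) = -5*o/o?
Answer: 26353190500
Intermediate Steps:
S(o) = -5 (S(o) = -5*1 = -5)
s(G, Y) = -325 - 43*Y
(60011 + 113864)*(143289 + s(S(14), -200)) = (60011 + 113864)*(143289 + (-325 - 43*(-200))) = 173875*(143289 + (-325 + 8600)) = 173875*(143289 + 8275) = 173875*151564 = 26353190500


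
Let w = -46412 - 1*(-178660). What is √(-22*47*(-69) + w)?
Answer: √203594 ≈ 451.21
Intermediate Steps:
w = 132248 (w = -46412 + 178660 = 132248)
√(-22*47*(-69) + w) = √(-22*47*(-69) + 132248) = √(-1034*(-69) + 132248) = √(71346 + 132248) = √203594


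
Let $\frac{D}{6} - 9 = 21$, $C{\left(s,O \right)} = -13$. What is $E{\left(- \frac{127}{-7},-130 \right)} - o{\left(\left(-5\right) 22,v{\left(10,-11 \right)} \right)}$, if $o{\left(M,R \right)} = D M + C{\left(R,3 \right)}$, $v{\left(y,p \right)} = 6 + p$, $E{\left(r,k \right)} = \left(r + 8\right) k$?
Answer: $\frac{114901}{7} \approx 16414.0$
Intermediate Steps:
$E{\left(r,k \right)} = k \left(8 + r\right)$ ($E{\left(r,k \right)} = \left(8 + r\right) k = k \left(8 + r\right)$)
$D = 180$ ($D = 54 + 6 \cdot 21 = 54 + 126 = 180$)
$o{\left(M,R \right)} = -13 + 180 M$ ($o{\left(M,R \right)} = 180 M - 13 = -13 + 180 M$)
$E{\left(- \frac{127}{-7},-130 \right)} - o{\left(\left(-5\right) 22,v{\left(10,-11 \right)} \right)} = - 130 \left(8 - \frac{127}{-7}\right) - \left(-13 + 180 \left(\left(-5\right) 22\right)\right) = - 130 \left(8 - - \frac{127}{7}\right) - \left(-13 + 180 \left(-110\right)\right) = - 130 \left(8 + \frac{127}{7}\right) - \left(-13 - 19800\right) = \left(-130\right) \frac{183}{7} - -19813 = - \frac{23790}{7} + 19813 = \frac{114901}{7}$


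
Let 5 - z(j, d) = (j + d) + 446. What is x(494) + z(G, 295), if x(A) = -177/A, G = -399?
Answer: -166655/494 ≈ -337.36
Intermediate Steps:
z(j, d) = -441 - d - j (z(j, d) = 5 - ((j + d) + 446) = 5 - ((d + j) + 446) = 5 - (446 + d + j) = 5 + (-446 - d - j) = -441 - d - j)
x(494) + z(G, 295) = -177/494 + (-441 - 1*295 - 1*(-399)) = -177*1/494 + (-441 - 295 + 399) = -177/494 - 337 = -166655/494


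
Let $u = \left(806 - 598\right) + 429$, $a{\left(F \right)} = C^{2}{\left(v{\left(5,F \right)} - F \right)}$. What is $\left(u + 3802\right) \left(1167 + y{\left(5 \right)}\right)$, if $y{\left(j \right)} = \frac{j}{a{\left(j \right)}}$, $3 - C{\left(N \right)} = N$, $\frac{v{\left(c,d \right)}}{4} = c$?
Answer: $\frac{745987267}{144} \approx 5.1805 \cdot 10^{6}$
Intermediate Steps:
$v{\left(c,d \right)} = 4 c$
$C{\left(N \right)} = 3 - N$
$a{\left(F \right)} = \left(-17 + F\right)^{2}$ ($a{\left(F \right)} = \left(3 - \left(4 \cdot 5 - F\right)\right)^{2} = \left(3 - \left(20 - F\right)\right)^{2} = \left(3 + \left(-20 + F\right)\right)^{2} = \left(-17 + F\right)^{2}$)
$y{\left(j \right)} = \frac{j}{\left(-17 + j\right)^{2}}$
$u = 637$ ($u = 208 + 429 = 637$)
$\left(u + 3802\right) \left(1167 + y{\left(5 \right)}\right) = \left(637 + 3802\right) \left(1167 + \frac{5}{\left(-17 + 5\right)^{2}}\right) = 4439 \left(1167 + \frac{5}{144}\right) = 4439 \cdot \frac{168053}{144} = \frac{745987267}{144}$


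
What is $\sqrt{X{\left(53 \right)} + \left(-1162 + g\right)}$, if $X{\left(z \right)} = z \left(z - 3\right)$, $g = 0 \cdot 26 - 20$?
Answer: $2 \sqrt{367} \approx 38.315$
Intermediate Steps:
$g = -20$ ($g = 0 - 20 = -20$)
$X{\left(z \right)} = z \left(-3 + z\right)$
$\sqrt{X{\left(53 \right)} + \left(-1162 + g\right)} = \sqrt{53 \left(-3 + 53\right) - 1182} = \sqrt{53 \cdot 50 - 1182} = \sqrt{2650 - 1182} = \sqrt{1468} = 2 \sqrt{367}$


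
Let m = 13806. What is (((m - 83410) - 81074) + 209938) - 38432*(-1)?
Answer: 97692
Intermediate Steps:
(((m - 83410) - 81074) + 209938) - 38432*(-1) = (((13806 - 83410) - 81074) + 209938) - 38432*(-1) = ((-69604 - 81074) + 209938) + 38432 = (-150678 + 209938) + 38432 = 59260 + 38432 = 97692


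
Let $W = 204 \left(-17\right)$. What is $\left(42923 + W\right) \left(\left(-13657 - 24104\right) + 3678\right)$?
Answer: $-1344744765$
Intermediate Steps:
$W = -3468$
$\left(42923 + W\right) \left(\left(-13657 - 24104\right) + 3678\right) = \left(42923 - 3468\right) \left(\left(-13657 - 24104\right) + 3678\right) = 39455 \left(-37761 + 3678\right) = 39455 \left(-34083\right) = -1344744765$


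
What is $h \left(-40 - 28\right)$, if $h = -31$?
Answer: $2108$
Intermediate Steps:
$h \left(-40 - 28\right) = - 31 \left(-40 - 28\right) = \left(-31\right) \left(-68\right) = 2108$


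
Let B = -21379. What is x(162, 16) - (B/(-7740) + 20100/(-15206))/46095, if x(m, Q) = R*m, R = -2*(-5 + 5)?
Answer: -84757537/2712562605900 ≈ -3.1246e-5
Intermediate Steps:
R = 0 (R = -2*0 = 0)
x(m, Q) = 0 (x(m, Q) = 0*m = 0)
x(162, 16) - (B/(-7740) + 20100/(-15206))/46095 = 0 - (-21379/(-7740) + 20100/(-15206))/46095 = 0 - (-21379*(-1/7740) + 20100*(-1/15206))/46095 = 0 - (21379/7740 - 10050/7603)/46095 = 0 - 84757537/(58847220*46095) = 0 - 1*84757537/2712562605900 = 0 - 84757537/2712562605900 = -84757537/2712562605900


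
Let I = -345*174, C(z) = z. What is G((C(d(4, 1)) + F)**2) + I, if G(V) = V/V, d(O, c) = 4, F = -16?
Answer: -60029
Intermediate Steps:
G(V) = 1
I = -60030
G((C(d(4, 1)) + F)**2) + I = 1 - 60030 = -60029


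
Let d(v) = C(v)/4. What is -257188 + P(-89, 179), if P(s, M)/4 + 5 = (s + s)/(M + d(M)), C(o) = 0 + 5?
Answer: -185449816/721 ≈ -2.5721e+5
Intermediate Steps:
C(o) = 5
d(v) = 5/4
P(s, M) = -20 + 8*s/(5/4 + M) (P(s, M) = -20 + 4*((s + s)/(M + 5/4)) = -20 + 4*((2*s)/(5/4 + M)) = -20 + 4*(2*s/(5/4 + M)) = -20 + 8*s/(5/4 + M))
-257188 + P(-89, 179) = -257188 + 4*(-25 - 20*179 + 8*(-89))/(5 + 4*179) = -257188 + 4*(-25 - 3580 - 712)/(5 + 716) = -257188 + 4*(-4317)/721 = -257188 + 4*(1/721)*(-4317) = -257188 - 17268/721 = -185449816/721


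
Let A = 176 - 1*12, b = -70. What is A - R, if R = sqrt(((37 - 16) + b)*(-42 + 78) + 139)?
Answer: 164 - 5*I*sqrt(65) ≈ 164.0 - 40.311*I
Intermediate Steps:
R = 5*I*sqrt(65) (R = sqrt(((37 - 16) - 70)*(-42 + 78) + 139) = sqrt((21 - 70)*36 + 139) = sqrt(-49*36 + 139) = sqrt(-1764 + 139) = sqrt(-1625) = 5*I*sqrt(65) ≈ 40.311*I)
A = 164 (A = 176 - 12 = 164)
A - R = 164 - 5*I*sqrt(65)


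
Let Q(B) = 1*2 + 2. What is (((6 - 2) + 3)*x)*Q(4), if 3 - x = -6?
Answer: 252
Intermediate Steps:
x = 9 (x = 3 - 1*(-6) = 3 + 6 = 9)
Q(B) = 4 (Q(B) = 2 + 2 = 4)
(((6 - 2) + 3)*x)*Q(4) = (((6 - 2) + 3)*9)*4 = ((4 + 3)*9)*4 = (7*9)*4 = 63*4 = 252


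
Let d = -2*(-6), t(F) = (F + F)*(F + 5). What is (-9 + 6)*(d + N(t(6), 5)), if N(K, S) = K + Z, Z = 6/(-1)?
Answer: -414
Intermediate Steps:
Z = -6 (Z = 6*(-1) = -6)
t(F) = 2*F*(5 + F) (t(F) = (2*F)*(5 + F) = 2*F*(5 + F))
d = 12
N(K, S) = -6 + K (N(K, S) = K - 6 = -6 + K)
(-9 + 6)*(d + N(t(6), 5)) = (-9 + 6)*(12 + (-6 + 2*6*(5 + 6))) = -3*(12 + (-6 + 2*6*11)) = -3*(12 + (-6 + 132)) = -3*(12 + 126) = -3*138 = -414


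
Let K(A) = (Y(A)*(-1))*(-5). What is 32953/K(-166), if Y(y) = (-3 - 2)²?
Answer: 32953/125 ≈ 263.62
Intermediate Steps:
Y(y) = 25 (Y(y) = (-5)² = 25)
K(A) = 125 (K(A) = (25*(-1))*(-5) = -25*(-5) = 125)
32953/K(-166) = 32953/125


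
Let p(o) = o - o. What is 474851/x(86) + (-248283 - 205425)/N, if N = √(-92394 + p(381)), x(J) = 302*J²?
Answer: 474851/2233592 + 25206*I*√10266/1711 ≈ 0.2126 + 1492.6*I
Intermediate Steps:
p(o) = 0
N = 3*I*√10266 (N = √(-92394 + 0) = √(-92394) = 3*I*√10266 ≈ 303.96*I)
474851/x(86) + (-248283 - 205425)/N = 474851/((302*86²)) + (-248283 - 205425)/((3*I*√10266)) = 474851/((302*7396)) - (-25206)*I*√10266/1711 = 474851/2233592 + 25206*I*√10266/1711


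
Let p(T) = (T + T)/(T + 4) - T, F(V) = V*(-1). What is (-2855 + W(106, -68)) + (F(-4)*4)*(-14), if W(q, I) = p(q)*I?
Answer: 219887/55 ≈ 3997.9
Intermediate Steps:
F(V) = -V
p(T) = -T + 2*T/(4 + T) (p(T) = (2*T)/(4 + T) - T = 2*T/(4 + T) - T = -T + 2*T/(4 + T))
W(q, I) = -I*q*(2 + q)/(4 + q) (W(q, I) = (-q*(2 + q)/(4 + q))*I = -I*q*(2 + q)/(4 + q))
(-2855 + W(106, -68)) + (F(-4)*4)*(-14) = (-2855 - 1*(-68)*106*(2 + 106)/(4 + 106)) + (-1*(-4)*4)*(-14) = (-2855 - 1*(-68)*106*108/110) + (4*4)*(-14) = (-2855 - 1*(-68)*106*1/110*108) + 16*(-14) = (-2855 + 389232/55) - 224 = 232207/55 - 224 = 219887/55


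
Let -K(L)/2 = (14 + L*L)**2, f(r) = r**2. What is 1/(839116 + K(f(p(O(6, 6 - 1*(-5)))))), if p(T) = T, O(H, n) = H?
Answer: -1/2593084 ≈ -3.8564e-7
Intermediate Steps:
K(L) = -2*(14 + L**2)**2 (K(L) = -2*(14 + L*L)**2 = -2*(14 + L**2)**2)
1/(839116 + K(f(p(O(6, 6 - 1*(-5)))))) = 1/(839116 - 2*(14 + (6**2)**2)**2) = 1/(839116 - 2*(14 + 36**2)**2) = 1/(839116 - 2*(14 + 1296)**2) = 1/(839116 - 2*1310**2) = 1/(839116 - 2*1716100) = 1/(839116 - 3432200) = 1/(-2593084) = -1/2593084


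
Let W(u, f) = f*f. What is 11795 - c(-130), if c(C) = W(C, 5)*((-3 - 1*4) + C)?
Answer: 15220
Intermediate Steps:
W(u, f) = f²
c(C) = -175 + 25*C (c(C) = 5²*((-3 - 1*4) + C) = 25*((-3 - 4) + C) = 25*(-7 + C) = -175 + 25*C)
11795 - c(-130) = 11795 - (-175 + 25*(-130)) = 11795 - (-175 - 3250) = 11795 - 1*(-3425) = 11795 + 3425 = 15220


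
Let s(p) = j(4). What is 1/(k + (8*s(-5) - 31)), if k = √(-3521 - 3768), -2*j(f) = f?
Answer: -47/9498 - I*√7289/9498 ≈ -0.0049484 - 0.0089888*I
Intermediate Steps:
j(f) = -f/2
s(p) = -2 (s(p) = -½*4 = -2)
k = I*√7289 (k = √(-7289) = I*√7289 ≈ 85.376*I)
1/(k + (8*s(-5) - 31)) = 1/(I*√7289 + (8*(-2) - 31)) = 1/(I*√7289 + (-16 - 31)) = 1/(I*√7289 - 47) = 1/(-47 + I*√7289)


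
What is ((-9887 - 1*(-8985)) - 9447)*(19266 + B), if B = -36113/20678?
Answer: -84132350735/422 ≈ -1.9937e+8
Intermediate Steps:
B = -737/422 (B = -36113*1/20678 = -737/422 ≈ -1.7464)
((-9887 - 1*(-8985)) - 9447)*(19266 + B) = ((-9887 - 1*(-8985)) - 9447)*(19266 - 737/422) = ((-9887 + 8985) - 9447)*(8129515/422) = (-902 - 9447)*(8129515/422) = -10349*8129515/422 = -84132350735/422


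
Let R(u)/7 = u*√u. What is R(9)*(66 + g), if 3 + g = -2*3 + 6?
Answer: 11907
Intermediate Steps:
g = -3 (g = -3 + (-2*3 + 6) = -3 + (-6 + 6) = -3 + 0 = -3)
R(u) = 7*u^(3/2) (R(u) = 7*(u*√u) = 7*u^(3/2))
R(9)*(66 + g) = (7*9^(3/2))*(66 - 3) = (7*27)*63 = 189*63 = 11907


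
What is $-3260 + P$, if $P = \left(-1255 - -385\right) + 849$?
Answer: $-3281$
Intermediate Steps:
$P = -21$ ($P = \left(-1255 + 385\right) + 849 = -870 + 849 = -21$)
$-3260 + P = -3260 - 21 = -3281$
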